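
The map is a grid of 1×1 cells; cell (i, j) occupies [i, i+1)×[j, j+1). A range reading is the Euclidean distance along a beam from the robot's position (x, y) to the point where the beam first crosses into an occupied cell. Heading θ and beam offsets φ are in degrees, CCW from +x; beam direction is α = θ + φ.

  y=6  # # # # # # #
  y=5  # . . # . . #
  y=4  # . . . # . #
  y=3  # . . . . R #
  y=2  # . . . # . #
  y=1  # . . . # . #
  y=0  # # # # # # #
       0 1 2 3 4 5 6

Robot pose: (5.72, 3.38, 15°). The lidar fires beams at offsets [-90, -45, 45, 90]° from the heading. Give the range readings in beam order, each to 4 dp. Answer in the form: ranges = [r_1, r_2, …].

beam 1: φ=-90°, α=285°
  d=(0.2588,-0.9659)  start (5,3)  tX=1.0818 tY=0.3934  stride 1/|dx|=3.8637 1/|dy|=1.0353
    cross y-line → (5,2), t=0.3934
    cross x-line → (6,2), t=1.0818 (wall)
  → r_1 = 1.0818
beam 2: φ=-45°, α=330°
  d=(0.8660,-0.5000)  start (5,3)  tX=0.3233 tY=0.7600  stride 1/|dx|=1.1547 1/|dy|=2.0000
    cross x-line → (6,3), t=0.3233 (wall)
  → r_2 = 0.3233
beam 3: φ=45°, α=60°
  d=(0.5000,0.8660)  start (5,3)  tX=0.5600 tY=0.7159  stride 1/|dx|=2.0000 1/|dy|=1.1547
    cross x-line → (6,3), t=0.5600 (wall)
  → r_3 = 0.5600
beam 4: φ=90°, α=105°
  d=(-0.2588,0.9659)  start (5,3)  tX=2.7819 tY=0.6419  stride 1/|dx|=3.8637 1/|dy|=1.0353
    cross y-line → (5,4), t=0.6419
    cross y-line → (5,5), t=1.6771
    cross y-line → (5,6), t=2.7124 (wall)
  → r_4 = 2.7124

ranges = [1.0818, 0.3233, 0.5600, 2.7124]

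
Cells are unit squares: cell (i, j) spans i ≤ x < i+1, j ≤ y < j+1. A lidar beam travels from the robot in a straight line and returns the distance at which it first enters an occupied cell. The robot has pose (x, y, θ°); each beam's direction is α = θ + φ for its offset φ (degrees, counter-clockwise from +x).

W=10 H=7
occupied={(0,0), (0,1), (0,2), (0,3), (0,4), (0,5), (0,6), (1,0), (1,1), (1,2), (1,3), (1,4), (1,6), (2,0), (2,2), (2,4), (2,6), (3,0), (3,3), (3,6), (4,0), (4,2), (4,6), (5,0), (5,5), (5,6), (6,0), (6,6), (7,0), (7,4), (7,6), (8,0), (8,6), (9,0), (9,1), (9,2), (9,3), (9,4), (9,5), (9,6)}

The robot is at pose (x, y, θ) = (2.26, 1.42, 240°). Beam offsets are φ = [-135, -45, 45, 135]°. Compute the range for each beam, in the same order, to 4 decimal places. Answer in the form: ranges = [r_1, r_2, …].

ranges = [0.6005, 0.2692, 0.4348, 2.2409]

beam 1: φ=-135°, α=105°
  dir = (cos 105°, sin 105°) = (-0.2588, 0.9659); from cell (2,1)
  next x-line at t=1.0046, next y-line at t=0.6005; Δt_x=3.8637, Δt_y=1.0353
    y: enter (2,2) at t=0.6005 ← occupied
  → r_1 = 0.6005
beam 2: φ=-45°, α=195°
  dir = (cos 195°, sin 195°) = (-0.9659, -0.2588); from cell (2,1)
  next x-line at t=0.2692, next y-line at t=1.6228; Δt_x=1.0353, Δt_y=3.8637
    x: enter (1,1) at t=0.2692 ← occupied
  → r_2 = 0.2692
beam 3: φ=45°, α=285°
  dir = (cos 285°, sin 285°) = (0.2588, -0.9659); from cell (2,1)
  next x-line at t=2.8591, next y-line at t=0.4348; Δt_x=3.8637, Δt_y=1.0353
    y: enter (2,0) at t=0.4348 ← occupied
  → r_3 = 0.4348
beam 4: φ=135°, α=15°
  dir = (cos 15°, sin 15°) = (0.9659, 0.2588); from cell (2,1)
  next x-line at t=0.7661, next y-line at t=2.2409; Δt_x=1.0353, Δt_y=3.8637
    x: enter (3,1) at t=0.7661
    x: enter (4,1) at t=1.8014
    y: enter (4,2) at t=2.2409 ← occupied
  → r_4 = 2.2409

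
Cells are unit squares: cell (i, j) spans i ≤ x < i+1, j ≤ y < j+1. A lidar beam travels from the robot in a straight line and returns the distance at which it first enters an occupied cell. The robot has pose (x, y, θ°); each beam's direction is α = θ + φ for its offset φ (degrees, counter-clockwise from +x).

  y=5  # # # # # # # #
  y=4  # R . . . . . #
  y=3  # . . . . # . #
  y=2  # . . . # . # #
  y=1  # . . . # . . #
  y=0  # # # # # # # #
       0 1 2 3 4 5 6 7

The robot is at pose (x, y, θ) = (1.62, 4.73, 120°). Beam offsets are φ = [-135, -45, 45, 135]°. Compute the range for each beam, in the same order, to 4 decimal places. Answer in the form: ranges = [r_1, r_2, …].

ranges = [3.4992, 0.2795, 0.6419, 2.3955]

beam 1: φ=-135°, α=345°
  dir = (cos 345°, sin 345°) = (0.9659, -0.2588); from cell (1,4)
  next x-line at t=0.3934, next y-line at t=2.8205; Δt_x=1.0353, Δt_y=3.8637
    x: enter (2,4) at t=0.3934
    x: enter (3,4) at t=1.4287
    x: enter (4,4) at t=2.4640
    y: enter (4,3) at t=2.8205
    x: enter (5,3) at t=3.4992 ← occupied
  → r_1 = 3.4992
beam 2: φ=-45°, α=75°
  dir = (cos 75°, sin 75°) = (0.2588, 0.9659); from cell (1,4)
  next x-line at t=1.4682, next y-line at t=0.2795; Δt_x=3.8637, Δt_y=1.0353
    y: enter (1,5) at t=0.2795 ← occupied
  → r_2 = 0.2795
beam 3: φ=45°, α=165°
  dir = (cos 165°, sin 165°) = (-0.9659, 0.2588); from cell (1,4)
  next x-line at t=0.6419, next y-line at t=1.0432; Δt_x=1.0353, Δt_y=3.8637
    x: enter (0,4) at t=0.6419 ← occupied
  → r_3 = 0.6419
beam 4: φ=135°, α=255°
  dir = (cos 255°, sin 255°) = (-0.2588, -0.9659); from cell (1,4)
  next x-line at t=2.3955, next y-line at t=0.7558; Δt_x=3.8637, Δt_y=1.0353
    y: enter (1,3) at t=0.7558
    y: enter (1,2) at t=1.7910
    x: enter (0,2) at t=2.3955 ← occupied
  → r_4 = 2.3955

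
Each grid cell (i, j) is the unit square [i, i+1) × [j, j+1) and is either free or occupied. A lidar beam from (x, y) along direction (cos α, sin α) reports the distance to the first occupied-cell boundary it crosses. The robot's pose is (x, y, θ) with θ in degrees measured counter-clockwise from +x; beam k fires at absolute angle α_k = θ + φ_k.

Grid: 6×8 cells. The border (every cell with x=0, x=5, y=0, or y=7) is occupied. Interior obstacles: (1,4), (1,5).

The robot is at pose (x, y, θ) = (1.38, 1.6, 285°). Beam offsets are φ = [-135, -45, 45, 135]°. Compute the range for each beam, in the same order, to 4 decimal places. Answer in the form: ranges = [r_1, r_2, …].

beam 1: φ=-135°, α=150°
  cosα=-0.8660 sinα=0.5000 | (1,1) | tMaxX 0.4388 tMaxY 0.8000 | tΔX 1.1547 tΔY 2.0000
    t=0.4388 [x] (0,1) — stop
  → r_1 = 0.4388
beam 2: φ=-45°, α=240°
  cosα=-0.5000 sinα=-0.8660 | (1,1) | tMaxX 0.7600 tMaxY 0.6928 | tΔX 2.0000 tΔY 1.1547
    t=0.6928 [y] (1,0) — stop
  → r_2 = 0.6928
beam 3: φ=45°, α=330°
  cosα=0.8660 sinα=-0.5000 | (1,1) | tMaxX 0.7159 tMaxY 1.2000 | tΔX 1.1547 tΔY 2.0000
    t=0.7159 [x] (2,1)
    t=1.2000 [y] (2,0) — stop
  → r_3 = 1.2000
beam 4: φ=135°, α=60°
  cosα=0.5000 sinα=0.8660 | (1,1) | tMaxX 1.2400 tMaxY 0.4619 | tΔX 2.0000 tΔY 1.1547
    t=0.4619 [y] (1,2)
    t=1.2400 [x] (2,2)
    t=1.6166 [y] (2,3)
    t=2.7713 [y] (2,4)
    t=3.2400 [x] (3,4)
    t=3.9260 [y] (3,5)
    t=5.0807 [y] (3,6)
    t=5.2400 [x] (4,6)
    t=6.2354 [y] (4,7) — stop
  → r_4 = 6.2354

ranges = [0.4388, 0.6928, 1.2000, 6.2354]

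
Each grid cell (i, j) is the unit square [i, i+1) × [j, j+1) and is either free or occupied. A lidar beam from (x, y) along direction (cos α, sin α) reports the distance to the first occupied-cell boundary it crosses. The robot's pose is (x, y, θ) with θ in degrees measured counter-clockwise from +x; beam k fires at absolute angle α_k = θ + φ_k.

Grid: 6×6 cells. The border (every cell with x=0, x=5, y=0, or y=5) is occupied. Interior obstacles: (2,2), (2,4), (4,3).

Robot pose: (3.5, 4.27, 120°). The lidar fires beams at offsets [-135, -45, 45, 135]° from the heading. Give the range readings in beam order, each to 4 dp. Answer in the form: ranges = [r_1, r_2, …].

beam 1: φ=-135°, α=345°
  direction (0.9659, -0.2588); cell (3,4); t to first gridline: x 0.5176, y 1.0432 (then +1.0353 / +3.8637)
    (4,4) via x @ 0.5176
    (4,3) via y @ 1.0432  # hit
  → r_1 = 1.0432
beam 2: φ=-45°, α=75°
  direction (0.2588, 0.9659); cell (3,4); t to first gridline: x 1.9319, y 0.7558 (then +3.8637 / +1.0353)
    (3,5) via y @ 0.7558  # hit
  → r_2 = 0.7558
beam 3: φ=45°, α=165°
  direction (-0.9659, 0.2588); cell (3,4); t to first gridline: x 0.5176, y 2.8205 (then +1.0353 / +3.8637)
    (2,4) via x @ 0.5176  # hit
  → r_3 = 0.5176
beam 4: φ=135°, α=255°
  direction (-0.2588, -0.9659); cell (3,4); t to first gridline: x 1.9319, y 0.2795 (then +3.8637 / +1.0353)
    (3,3) via y @ 0.2795
    (3,2) via y @ 1.3148
    (2,2) via x @ 1.9319  # hit
  → r_4 = 1.9319

ranges = [1.0432, 0.7558, 0.5176, 1.9319]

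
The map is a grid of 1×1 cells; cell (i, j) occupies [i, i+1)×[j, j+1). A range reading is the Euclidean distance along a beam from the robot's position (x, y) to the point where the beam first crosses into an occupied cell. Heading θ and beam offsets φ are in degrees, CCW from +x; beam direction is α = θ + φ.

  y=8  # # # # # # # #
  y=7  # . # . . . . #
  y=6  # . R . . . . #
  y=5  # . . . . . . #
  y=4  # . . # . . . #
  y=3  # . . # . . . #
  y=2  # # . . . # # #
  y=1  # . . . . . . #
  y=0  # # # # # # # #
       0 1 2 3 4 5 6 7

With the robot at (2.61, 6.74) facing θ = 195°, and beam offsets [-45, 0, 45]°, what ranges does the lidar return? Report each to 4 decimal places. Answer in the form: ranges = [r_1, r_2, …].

beam 1: φ=-45°, α=150°
  d=(-0.8660,0.5000)  start (2,6)  tX=0.7044 tY=0.5200  stride 1/|dx|=1.1547 1/|dy|=2.0000
    cross y-line → (2,7), t=0.5200 (wall)
  → r_1 = 0.5200
beam 2: φ=0°, α=195°
  d=(-0.9659,-0.2588)  start (2,6)  tX=0.6315 tY=2.8591  stride 1/|dx|=1.0353 1/|dy|=3.8637
    cross x-line → (1,6), t=0.6315
    cross x-line → (0,6), t=1.6668 (wall)
  → r_2 = 1.6668
beam 3: φ=45°, α=240°
  d=(-0.5000,-0.8660)  start (2,6)  tX=1.2200 tY=0.8545  stride 1/|dx|=2.0000 1/|dy|=1.1547
    cross y-line → (2,5), t=0.8545
    cross x-line → (1,5), t=1.2200
    cross y-line → (1,4), t=2.0092
    cross y-line → (1,3), t=3.1639
    cross x-line → (0,3), t=3.2200 (wall)
  → r_3 = 3.2200

ranges = [0.5200, 1.6668, 3.2200]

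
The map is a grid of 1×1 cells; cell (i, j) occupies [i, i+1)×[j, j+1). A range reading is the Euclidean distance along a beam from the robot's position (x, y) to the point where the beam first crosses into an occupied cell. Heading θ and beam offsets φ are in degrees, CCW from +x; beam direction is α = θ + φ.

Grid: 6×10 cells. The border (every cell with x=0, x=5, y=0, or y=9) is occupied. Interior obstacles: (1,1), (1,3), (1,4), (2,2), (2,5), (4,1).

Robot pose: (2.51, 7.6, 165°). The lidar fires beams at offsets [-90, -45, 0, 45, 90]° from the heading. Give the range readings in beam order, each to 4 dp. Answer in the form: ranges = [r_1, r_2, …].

ranges = [1.4494, 1.6166, 1.5633, 1.7436, 1.6564]

beam 1: φ=-90°, α=75°
  cosα=0.2588 sinα=0.9659 | (2,7) | tMaxX 1.8932 tMaxY 0.4141 | tΔX 3.8637 tΔY 1.0353
    t=0.4141 [y] (2,8)
    t=1.4494 [y] (2,9) — stop
  → r_1 = 1.4494
beam 2: φ=-45°, α=120°
  cosα=-0.5000 sinα=0.8660 | (2,7) | tMaxX 1.0200 tMaxY 0.4619 | tΔX 2.0000 tΔY 1.1547
    t=0.4619 [y] (2,8)
    t=1.0200 [x] (1,8)
    t=1.6166 [y] (1,9) — stop
  → r_2 = 1.6166
beam 3: φ=0°, α=165°
  cosα=-0.9659 sinα=0.2588 | (2,7) | tMaxX 0.5280 tMaxY 1.5455 | tΔX 1.0353 tΔY 3.8637
    t=0.5280 [x] (1,7)
    t=1.5455 [y] (1,8)
    t=1.5633 [x] (0,8) — stop
  → r_3 = 1.5633
beam 4: φ=45°, α=210°
  cosα=-0.8660 sinα=-0.5000 | (2,7) | tMaxX 0.5889 tMaxY 1.2000 | tΔX 1.1547 tΔY 2.0000
    t=0.5889 [x] (1,7)
    t=1.2000 [y] (1,6)
    t=1.7436 [x] (0,6) — stop
  → r_4 = 1.7436
beam 5: φ=90°, α=255°
  cosα=-0.2588 sinα=-0.9659 | (2,7) | tMaxX 1.9705 tMaxY 0.6212 | tΔX 3.8637 tΔY 1.0353
    t=0.6212 [y] (2,6)
    t=1.6564 [y] (2,5) — stop
  → r_5 = 1.6564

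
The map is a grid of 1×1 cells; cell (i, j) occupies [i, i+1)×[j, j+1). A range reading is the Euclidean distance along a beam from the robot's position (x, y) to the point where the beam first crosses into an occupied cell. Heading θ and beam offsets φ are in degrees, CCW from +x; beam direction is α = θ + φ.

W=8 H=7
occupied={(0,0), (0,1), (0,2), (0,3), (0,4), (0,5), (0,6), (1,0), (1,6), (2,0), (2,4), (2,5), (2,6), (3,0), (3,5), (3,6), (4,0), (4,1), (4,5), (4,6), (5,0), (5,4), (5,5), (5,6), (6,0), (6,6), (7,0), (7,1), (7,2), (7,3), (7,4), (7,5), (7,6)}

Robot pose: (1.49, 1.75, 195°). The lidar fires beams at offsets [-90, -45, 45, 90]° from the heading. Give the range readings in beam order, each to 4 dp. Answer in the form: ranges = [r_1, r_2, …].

ranges = [1.8932, 0.5658, 0.8660, 0.7765]

beam 1: φ=-90°, α=105°
  direction (-0.2588, 0.9659); cell (1,1); t to first gridline: x 1.8932, y 0.2588 (then +3.8637 / +1.0353)
    (1,2) via y @ 0.2588
    (1,3) via y @ 1.2941
    (0,3) via x @ 1.8932  # hit
  → r_1 = 1.8932
beam 2: φ=-45°, α=150°
  direction (-0.8660, 0.5000); cell (1,1); t to first gridline: x 0.5658, y 0.5000 (then +1.1547 / +2.0000)
    (1,2) via y @ 0.5000
    (0,2) via x @ 0.5658  # hit
  → r_2 = 0.5658
beam 3: φ=45°, α=240°
  direction (-0.5000, -0.8660); cell (1,1); t to first gridline: x 0.9800, y 0.8660 (then +2.0000 / +1.1547)
    (1,0) via y @ 0.8660  # hit
  → r_3 = 0.8660
beam 4: φ=90°, α=285°
  direction (0.2588, -0.9659); cell (1,1); t to first gridline: x 1.9705, y 0.7765 (then +3.8637 / +1.0353)
    (1,0) via y @ 0.7765  # hit
  → r_4 = 0.7765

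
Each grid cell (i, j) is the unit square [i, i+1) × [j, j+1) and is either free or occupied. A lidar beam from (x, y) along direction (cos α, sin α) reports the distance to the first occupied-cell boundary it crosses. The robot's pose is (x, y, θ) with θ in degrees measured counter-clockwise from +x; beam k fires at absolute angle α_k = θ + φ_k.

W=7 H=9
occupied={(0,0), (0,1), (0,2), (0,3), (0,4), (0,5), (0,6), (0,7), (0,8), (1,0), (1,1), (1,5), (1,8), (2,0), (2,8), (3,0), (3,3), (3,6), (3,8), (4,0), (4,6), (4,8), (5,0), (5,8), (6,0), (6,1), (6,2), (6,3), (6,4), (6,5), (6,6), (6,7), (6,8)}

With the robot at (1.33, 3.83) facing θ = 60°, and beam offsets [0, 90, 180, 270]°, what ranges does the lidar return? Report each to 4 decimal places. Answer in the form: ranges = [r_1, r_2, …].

ranges = [3.3400, 0.3811, 0.6600, 5.3925]

beam 1: φ=0°, α=60°
  direction (0.5000, 0.8660); cell (1,3); t to first gridline: x 1.3400, y 0.1963 (then +2.0000 / +1.1547)
    (1,4) via y @ 0.1963
    (2,4) via x @ 1.3400
    (2,5) via y @ 1.3510
    (2,6) via y @ 2.5057
    (3,6) via x @ 3.3400  # hit
  → r_1 = 3.3400
beam 2: φ=90°, α=150°
  direction (-0.8660, 0.5000); cell (1,3); t to first gridline: x 0.3811, y 0.3400 (then +1.1547 / +2.0000)
    (1,4) via y @ 0.3400
    (0,4) via x @ 0.3811  # hit
  → r_2 = 0.3811
beam 3: φ=180°, α=240°
  direction (-0.5000, -0.8660); cell (1,3); t to first gridline: x 0.6600, y 0.9584 (then +2.0000 / +1.1547)
    (0,3) via x @ 0.6600  # hit
  → r_3 = 0.6600
beam 4: φ=270°, α=330°
  direction (0.8660, -0.5000); cell (1,3); t to first gridline: x 0.7736, y 1.6600 (then +1.1547 / +2.0000)
    (2,3) via x @ 0.7736
    (2,2) via y @ 1.6600
    (3,2) via x @ 1.9283
    (4,2) via x @ 3.0831
    (4,1) via y @ 3.6600
    (5,1) via x @ 4.2378
    (6,1) via x @ 5.3925  # hit
  → r_4 = 5.3925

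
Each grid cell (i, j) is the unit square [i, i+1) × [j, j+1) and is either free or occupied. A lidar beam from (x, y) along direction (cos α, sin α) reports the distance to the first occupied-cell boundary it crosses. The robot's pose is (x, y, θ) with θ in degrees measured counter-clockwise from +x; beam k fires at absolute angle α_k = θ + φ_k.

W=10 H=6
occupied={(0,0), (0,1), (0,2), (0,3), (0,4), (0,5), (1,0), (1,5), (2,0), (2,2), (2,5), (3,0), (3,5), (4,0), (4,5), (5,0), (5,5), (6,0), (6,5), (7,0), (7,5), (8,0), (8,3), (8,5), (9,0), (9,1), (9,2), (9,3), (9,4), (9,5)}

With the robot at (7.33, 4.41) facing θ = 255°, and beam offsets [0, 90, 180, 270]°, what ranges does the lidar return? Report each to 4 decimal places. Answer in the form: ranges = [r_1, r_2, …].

beam 1: φ=0°, α=255°
  d=(-0.2588,-0.9659)  start (7,4)  tX=1.2750 tY=0.4245  stride 1/|dx|=3.8637 1/|dy|=1.0353
    cross y-line → (7,3), t=0.4245
    cross x-line → (6,3), t=1.2750
    cross y-line → (6,2), t=1.4597
    cross y-line → (6,1), t=2.4950
    cross y-line → (6,0), t=3.5303 (wall)
  → r_1 = 3.5303
beam 2: φ=90°, α=345°
  d=(0.9659,-0.2588)  start (7,4)  tX=0.6936 tY=1.5841  stride 1/|dx|=1.0353 1/|dy|=3.8637
    cross x-line → (8,4), t=0.6936
    cross y-line → (8,3), t=1.5841 (wall)
  → r_2 = 1.5841
beam 3: φ=180°, α=75°
  d=(0.2588,0.9659)  start (7,4)  tX=2.5887 tY=0.6108  stride 1/|dx|=3.8637 1/|dy|=1.0353
    cross y-line → (7,5), t=0.6108 (wall)
  → r_3 = 0.6108
beam 4: φ=270°, α=165°
  d=(-0.9659,0.2588)  start (7,4)  tX=0.3416 tY=2.2796  stride 1/|dx|=1.0353 1/|dy|=3.8637
    cross x-line → (6,4), t=0.3416
    cross x-line → (5,4), t=1.3769
    cross y-line → (5,5), t=2.2796 (wall)
  → r_4 = 2.2796

ranges = [3.5303, 1.5841, 0.6108, 2.2796]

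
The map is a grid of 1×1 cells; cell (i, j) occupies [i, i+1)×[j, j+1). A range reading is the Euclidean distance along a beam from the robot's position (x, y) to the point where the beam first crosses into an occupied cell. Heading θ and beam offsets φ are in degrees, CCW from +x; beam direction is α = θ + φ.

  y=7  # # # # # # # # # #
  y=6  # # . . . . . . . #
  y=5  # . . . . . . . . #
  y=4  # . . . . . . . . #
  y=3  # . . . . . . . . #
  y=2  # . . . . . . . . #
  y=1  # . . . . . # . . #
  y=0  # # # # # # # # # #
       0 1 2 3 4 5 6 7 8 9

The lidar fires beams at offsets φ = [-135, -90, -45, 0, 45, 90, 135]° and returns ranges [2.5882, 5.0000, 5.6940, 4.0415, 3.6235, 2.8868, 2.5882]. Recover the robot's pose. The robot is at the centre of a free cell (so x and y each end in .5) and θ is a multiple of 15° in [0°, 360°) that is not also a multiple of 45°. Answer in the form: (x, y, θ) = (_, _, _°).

(x, y, θ) = (6.5, 4.5, 240°)

Candidates: 46 free-cell centres × 16 headings = 736 poses. Raycast each; keep the one whose scan matches to 4 dp.
  (8.5, 2.5, 120°): beam 1 = 0.5176 ≠ 2.5882 ✗
  (5.5, 3.5, 330°): beam 1 = 4.6587 ≠ 2.5882 ✗
  (7.5, 3.5, 120°): beam 1 = 1.5529 ≠ 2.5882 ✗
  (3.5, 1.5, 75°): beam 1 = 0.5774 ≠ 2.5882 ✗
  …
  (6.5, 4.5, 240°): r_1=2.5882, r_2=5.0000, r_3=5.6940, r_4=4.0415, r_5=3.6235, r_6=2.8868, r_7=2.5882 — all match ✓
Only this pose fits every beam.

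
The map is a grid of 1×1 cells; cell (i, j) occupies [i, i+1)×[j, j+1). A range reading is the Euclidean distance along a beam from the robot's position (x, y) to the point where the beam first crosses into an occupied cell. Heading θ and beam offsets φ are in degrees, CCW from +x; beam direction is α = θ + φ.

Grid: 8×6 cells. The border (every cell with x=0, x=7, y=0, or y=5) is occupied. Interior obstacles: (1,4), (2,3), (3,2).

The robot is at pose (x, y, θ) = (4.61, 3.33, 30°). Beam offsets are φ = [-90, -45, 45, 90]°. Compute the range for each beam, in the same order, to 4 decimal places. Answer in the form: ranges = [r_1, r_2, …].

beam 1: φ=-90°, α=300°
  dir = (cos 300°, sin 300°) = (0.5000, -0.8660); from cell (4,3)
  next x-line at t=0.7800, next y-line at t=0.3811; Δt_x=2.0000, Δt_y=1.1547
    y: enter (4,2) at t=0.3811
    x: enter (5,2) at t=0.7800
    y: enter (5,1) at t=1.5358
    y: enter (5,0) at t=2.6905 ← occupied
  → r_1 = 2.6905
beam 2: φ=-45°, α=345°
  dir = (cos 345°, sin 345°) = (0.9659, -0.2588); from cell (4,3)
  next x-line at t=0.4038, next y-line at t=1.2750; Δt_x=1.0353, Δt_y=3.8637
    x: enter (5,3) at t=0.4038
    y: enter (5,2) at t=1.2750
    x: enter (6,2) at t=1.4390
    x: enter (7,2) at t=2.4743 ← occupied
  → r_2 = 2.4743
beam 3: φ=45°, α=75°
  dir = (cos 75°, sin 75°) = (0.2588, 0.9659); from cell (4,3)
  next x-line at t=1.5068, next y-line at t=0.6936; Δt_x=3.8637, Δt_y=1.0353
    y: enter (4,4) at t=0.6936
    x: enter (5,4) at t=1.5068
    y: enter (5,5) at t=1.7289 ← occupied
  → r_3 = 1.7289
beam 4: φ=90°, α=120°
  dir = (cos 120°, sin 120°) = (-0.5000, 0.8660); from cell (4,3)
  next x-line at t=1.2200, next y-line at t=0.7736; Δt_x=2.0000, Δt_y=1.1547
    y: enter (4,4) at t=0.7736
    x: enter (3,4) at t=1.2200
    y: enter (3,5) at t=1.9283 ← occupied
  → r_4 = 1.9283

ranges = [2.6905, 2.4743, 1.7289, 1.9283]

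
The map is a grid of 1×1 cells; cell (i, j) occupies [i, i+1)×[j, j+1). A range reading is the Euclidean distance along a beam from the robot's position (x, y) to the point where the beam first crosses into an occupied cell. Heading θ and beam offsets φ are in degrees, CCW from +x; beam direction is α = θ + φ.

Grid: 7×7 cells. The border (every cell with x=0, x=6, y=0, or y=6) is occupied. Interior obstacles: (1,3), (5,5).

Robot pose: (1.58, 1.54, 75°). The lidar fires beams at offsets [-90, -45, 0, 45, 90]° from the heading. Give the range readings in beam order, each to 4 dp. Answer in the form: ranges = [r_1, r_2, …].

beam 1: φ=-90°, α=345°
  d=(0.9659,-0.2588)  start (1,1)  tX=0.4348 tY=2.0864  stride 1/|dx|=1.0353 1/|dy|=3.8637
    cross x-line → (2,1), t=0.4348
    cross x-line → (3,1), t=1.4701
    cross y-line → (3,0), t=2.0864 (wall)
  → r_1 = 2.0864
beam 2: φ=-45°, α=30°
  d=(0.8660,0.5000)  start (1,1)  tX=0.4850 tY=0.9200  stride 1/|dx|=1.1547 1/|dy|=2.0000
    cross x-line → (2,1), t=0.4850
    cross y-line → (2,2), t=0.9200
    cross x-line → (3,2), t=1.6397
    cross x-line → (4,2), t=2.7944
    cross y-line → (4,3), t=2.9200
    cross x-line → (5,3), t=3.9491
    cross y-line → (5,4), t=4.9200
    cross x-line → (6,4), t=5.1038 (wall)
  → r_2 = 5.1038
beam 3: φ=0°, α=75°
  d=(0.2588,0.9659)  start (1,1)  tX=1.6228 tY=0.4762  stride 1/|dx|=3.8637 1/|dy|=1.0353
    cross y-line → (1,2), t=0.4762
    cross y-line → (1,3), t=1.5115 (wall)
  → r_3 = 1.5115
beam 4: φ=45°, α=120°
  d=(-0.5000,0.8660)  start (1,1)  tX=1.1600 tY=0.5312  stride 1/|dx|=2.0000 1/|dy|=1.1547
    cross y-line → (1,2), t=0.5312
    cross x-line → (0,2), t=1.1600 (wall)
  → r_4 = 1.1600
beam 5: φ=90°, α=165°
  d=(-0.9659,0.2588)  start (1,1)  tX=0.6005 tY=1.7773  stride 1/|dx|=1.0353 1/|dy|=3.8637
    cross x-line → (0,1), t=0.6005 (wall)
  → r_5 = 0.6005

ranges = [2.0864, 5.1038, 1.5115, 1.1600, 0.6005]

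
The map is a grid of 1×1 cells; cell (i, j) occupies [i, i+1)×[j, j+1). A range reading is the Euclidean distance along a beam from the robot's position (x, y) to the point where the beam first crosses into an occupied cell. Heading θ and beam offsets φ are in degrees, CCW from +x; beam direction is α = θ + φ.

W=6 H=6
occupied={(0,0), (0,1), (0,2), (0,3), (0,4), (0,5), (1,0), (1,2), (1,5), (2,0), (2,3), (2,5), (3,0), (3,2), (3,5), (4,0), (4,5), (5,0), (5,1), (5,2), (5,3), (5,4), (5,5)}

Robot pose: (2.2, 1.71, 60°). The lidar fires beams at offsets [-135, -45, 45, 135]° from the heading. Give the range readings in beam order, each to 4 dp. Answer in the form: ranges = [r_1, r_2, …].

beam 1: φ=-135°, α=285°
  direction (0.2588, -0.9659); cell (2,1); t to first gridline: x 3.0910, y 0.7350 (then +3.8637 / +1.0353)
    (2,0) via y @ 0.7350  # hit
  → r_1 = 0.7350
beam 2: φ=-45°, α=15°
  direction (0.9659, 0.2588); cell (2,1); t to first gridline: x 0.8282, y 1.1205 (then +1.0353 / +3.8637)
    (3,1) via x @ 0.8282
    (3,2) via y @ 1.1205  # hit
  → r_2 = 1.1205
beam 3: φ=45°, α=105°
  direction (-0.2588, 0.9659); cell (2,1); t to first gridline: x 0.7727, y 0.3002 (then +3.8637 / +1.0353)
    (2,2) via y @ 0.3002
    (1,2) via x @ 0.7727  # hit
  → r_3 = 0.7727
beam 4: φ=135°, α=195°
  direction (-0.9659, -0.2588); cell (2,1); t to first gridline: x 0.2071, y 2.7432 (then +1.0353 / +3.8637)
    (1,1) via x @ 0.2071
    (0,1) via x @ 1.2423  # hit
  → r_4 = 1.2423

ranges = [0.7350, 1.1205, 0.7727, 1.2423]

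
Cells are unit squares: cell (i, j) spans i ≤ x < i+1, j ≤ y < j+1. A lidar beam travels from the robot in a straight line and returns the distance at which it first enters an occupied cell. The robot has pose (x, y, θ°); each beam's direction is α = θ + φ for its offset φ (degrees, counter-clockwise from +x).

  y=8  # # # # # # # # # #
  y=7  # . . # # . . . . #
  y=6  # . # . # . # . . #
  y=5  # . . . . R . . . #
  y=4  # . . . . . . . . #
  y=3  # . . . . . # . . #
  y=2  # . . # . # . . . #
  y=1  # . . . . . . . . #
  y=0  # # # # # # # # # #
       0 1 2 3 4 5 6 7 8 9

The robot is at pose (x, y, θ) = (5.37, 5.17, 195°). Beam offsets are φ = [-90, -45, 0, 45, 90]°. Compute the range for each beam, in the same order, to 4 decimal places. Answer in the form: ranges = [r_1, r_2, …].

ranges = [1.4296, 2.7366, 4.5242, 2.7400, 2.2465]

beam 1: φ=-90°, α=105°
  d=(-0.2588,0.9659)  start (5,5)  tX=1.4296 tY=0.8593  stride 1/|dx|=3.8637 1/|dy|=1.0353
    cross y-line → (5,6), t=0.8593
    cross x-line → (4,6), t=1.4296 (wall)
  → r_1 = 1.4296
beam 2: φ=-45°, α=150°
  d=(-0.8660,0.5000)  start (5,5)  tX=0.4272 tY=1.6600  stride 1/|dx|=1.1547 1/|dy|=2.0000
    cross x-line → (4,5), t=0.4272
    cross x-line → (3,5), t=1.5819
    cross y-line → (3,6), t=1.6600
    cross x-line → (2,6), t=2.7366 (wall)
  → r_2 = 2.7366
beam 3: φ=0°, α=195°
  d=(-0.9659,-0.2588)  start (5,5)  tX=0.3831 tY=0.6568  stride 1/|dx|=1.0353 1/|dy|=3.8637
    cross x-line → (4,5), t=0.3831
    cross y-line → (4,4), t=0.6568
    cross x-line → (3,4), t=1.4183
    cross x-line → (2,4), t=2.4536
    cross x-line → (1,4), t=3.4889
    cross y-line → (1,3), t=4.5205
    cross x-line → (0,3), t=4.5242 (wall)
  → r_3 = 4.5242
beam 4: φ=45°, α=240°
  d=(-0.5000,-0.8660)  start (5,5)  tX=0.7400 tY=0.1963  stride 1/|dx|=2.0000 1/|dy|=1.1547
    cross y-line → (5,4), t=0.1963
    cross x-line → (4,4), t=0.7400
    cross y-line → (4,3), t=1.3510
    cross y-line → (4,2), t=2.5057
    cross x-line → (3,2), t=2.7400 (wall)
  → r_4 = 2.7400
beam 5: φ=90°, α=285°
  d=(0.2588,-0.9659)  start (5,5)  tX=2.4341 tY=0.1760  stride 1/|dx|=3.8637 1/|dy|=1.0353
    cross y-line → (5,4), t=0.1760
    cross y-line → (5,3), t=1.2113
    cross y-line → (5,2), t=2.2465 (wall)
  → r_5 = 2.2465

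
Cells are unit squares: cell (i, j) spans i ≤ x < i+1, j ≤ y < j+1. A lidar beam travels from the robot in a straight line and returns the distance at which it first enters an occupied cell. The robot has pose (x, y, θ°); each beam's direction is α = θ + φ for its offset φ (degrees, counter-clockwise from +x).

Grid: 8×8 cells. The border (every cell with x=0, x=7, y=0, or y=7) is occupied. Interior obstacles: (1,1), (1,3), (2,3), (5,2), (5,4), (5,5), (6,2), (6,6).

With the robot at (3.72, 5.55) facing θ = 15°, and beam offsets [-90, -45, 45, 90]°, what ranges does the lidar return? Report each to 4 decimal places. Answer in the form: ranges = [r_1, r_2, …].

ranges = [4.7105, 1.4780, 1.6743, 1.5012]

beam 1: φ=-90°, α=285°
  cosα=0.2588 sinα=-0.9659 | (3,5) | tMaxX 1.0818 tMaxY 0.5694 | tΔX 3.8637 tΔY 1.0353
    t=0.5694 [y] (3,4)
    t=1.0818 [x] (4,4)
    t=1.6047 [y] (4,3)
    t=2.6400 [y] (4,2)
    t=3.6752 [y] (4,1)
    t=4.7105 [y] (4,0) — stop
  → r_1 = 4.7105
beam 2: φ=-45°, α=330°
  cosα=0.8660 sinα=-0.5000 | (3,5) | tMaxX 0.3233 tMaxY 1.1000 | tΔX 1.1547 tΔY 2.0000
    t=0.3233 [x] (4,5)
    t=1.1000 [y] (4,4)
    t=1.4780 [x] (5,4) — stop
  → r_2 = 1.4780
beam 3: φ=45°, α=60°
  cosα=0.5000 sinα=0.8660 | (3,5) | tMaxX 0.5600 tMaxY 0.5196 | tΔX 2.0000 tΔY 1.1547
    t=0.5196 [y] (3,6)
    t=0.5600 [x] (4,6)
    t=1.6743 [y] (4,7) — stop
  → r_3 = 1.6743
beam 4: φ=90°, α=105°
  cosα=-0.2588 sinα=0.9659 | (3,5) | tMaxX 2.7819 tMaxY 0.4659 | tΔX 3.8637 tΔY 1.0353
    t=0.4659 [y] (3,6)
    t=1.5012 [y] (3,7) — stop
  → r_4 = 1.5012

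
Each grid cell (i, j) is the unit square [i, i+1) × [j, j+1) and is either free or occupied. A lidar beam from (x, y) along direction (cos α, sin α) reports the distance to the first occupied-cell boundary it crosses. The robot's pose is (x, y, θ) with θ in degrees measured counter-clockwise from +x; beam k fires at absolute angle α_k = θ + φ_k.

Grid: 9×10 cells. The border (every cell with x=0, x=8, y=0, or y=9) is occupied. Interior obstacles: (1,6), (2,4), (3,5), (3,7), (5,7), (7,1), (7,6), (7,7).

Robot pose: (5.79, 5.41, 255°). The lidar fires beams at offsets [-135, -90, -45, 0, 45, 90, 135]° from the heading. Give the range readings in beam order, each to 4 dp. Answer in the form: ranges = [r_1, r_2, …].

beam 1: φ=-135°, α=120°
  dir = (cos 120°, sin 120°) = (-0.5000, 0.8660); from cell (5,5)
  next x-line at t=1.5800, next y-line at t=0.6813; Δt_x=2.0000, Δt_y=1.1547
    y: enter (5,6) at t=0.6813
    x: enter (4,6) at t=1.5800
    y: enter (4,7) at t=1.8360
    y: enter (4,8) at t=2.9907
    x: enter (3,8) at t=3.5800
    y: enter (3,9) at t=4.1454 ← occupied
  → r_1 = 4.1454
beam 2: φ=-90°, α=165°
  dir = (cos 165°, sin 165°) = (-0.9659, 0.2588); from cell (5,5)
  next x-line at t=0.8179, next y-line at t=2.2796; Δt_x=1.0353, Δt_y=3.8637
    x: enter (4,5) at t=0.8179
    x: enter (3,5) at t=1.8531 ← occupied
  → r_2 = 1.8531
beam 3: φ=-45°, α=210°
  dir = (cos 210°, sin 210°) = (-0.8660, -0.5000); from cell (5,5)
  next x-line at t=0.9122, next y-line at t=0.8200; Δt_x=1.1547, Δt_y=2.0000
    y: enter (5,4) at t=0.8200
    x: enter (4,4) at t=0.9122
    x: enter (3,4) at t=2.0669
    y: enter (3,3) at t=2.8200
    x: enter (2,3) at t=3.2216
    x: enter (1,3) at t=4.3763
    y: enter (1,2) at t=4.8200
    x: enter (0,2) at t=5.5310 ← occupied
  → r_3 = 5.5310
beam 4: φ=0°, α=255°
  dir = (cos 255°, sin 255°) = (-0.2588, -0.9659); from cell (5,5)
  next x-line at t=3.0523, next y-line at t=0.4245; Δt_x=3.8637, Δt_y=1.0353
    y: enter (5,4) at t=0.4245
    y: enter (5,3) at t=1.4597
    y: enter (5,2) at t=2.4950
    x: enter (4,2) at t=3.0523
    y: enter (4,1) at t=3.5303
    y: enter (4,0) at t=4.5656 ← occupied
  → r_4 = 4.5656
beam 5: φ=45°, α=300°
  dir = (cos 300°, sin 300°) = (0.5000, -0.8660); from cell (5,5)
  next x-line at t=0.4200, next y-line at t=0.4734; Δt_x=2.0000, Δt_y=1.1547
    x: enter (6,5) at t=0.4200
    y: enter (6,4) at t=0.4734
    y: enter (6,3) at t=1.6281
    x: enter (7,3) at t=2.4200
    y: enter (7,2) at t=2.7828
    y: enter (7,1) at t=3.9375 ← occupied
  → r_5 = 3.9375
beam 6: φ=90°, α=345°
  dir = (cos 345°, sin 345°) = (0.9659, -0.2588); from cell (5,5)
  next x-line at t=0.2174, next y-line at t=1.5841; Δt_x=1.0353, Δt_y=3.8637
    x: enter (6,5) at t=0.2174
    x: enter (7,5) at t=1.2527
    y: enter (7,4) at t=1.5841
    x: enter (8,4) at t=2.2880 ← occupied
  → r_6 = 2.2880
beam 7: φ=135°, α=30°
  dir = (cos 30°, sin 30°) = (0.8660, 0.5000); from cell (5,5)
  next x-line at t=0.2425, next y-line at t=1.1800; Δt_x=1.1547, Δt_y=2.0000
    x: enter (6,5) at t=0.2425
    y: enter (6,6) at t=1.1800
    x: enter (7,6) at t=1.3972 ← occupied
  → r_7 = 1.3972

ranges = [4.1454, 1.8531, 5.5310, 4.5656, 3.9375, 2.2880, 1.3972]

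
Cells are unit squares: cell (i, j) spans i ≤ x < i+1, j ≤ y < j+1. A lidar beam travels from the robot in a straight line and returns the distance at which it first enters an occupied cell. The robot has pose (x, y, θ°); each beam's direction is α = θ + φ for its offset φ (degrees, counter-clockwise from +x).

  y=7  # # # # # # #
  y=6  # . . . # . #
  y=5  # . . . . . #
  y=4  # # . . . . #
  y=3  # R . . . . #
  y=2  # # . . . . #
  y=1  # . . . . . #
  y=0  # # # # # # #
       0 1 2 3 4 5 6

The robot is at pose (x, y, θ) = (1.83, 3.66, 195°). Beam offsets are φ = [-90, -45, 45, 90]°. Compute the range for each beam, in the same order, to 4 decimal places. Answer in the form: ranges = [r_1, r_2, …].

beam 1: φ=-90°, α=105°
  cosα=-0.2588 sinα=0.9659 | (1,3) | tMaxX 3.2069 tMaxY 0.3520 | tΔX 3.8637 tΔY 1.0353
    t=0.3520 [y] (1,4) — stop
  → r_1 = 0.3520
beam 2: φ=-45°, α=150°
  cosα=-0.8660 sinα=0.5000 | (1,3) | tMaxX 0.9584 tMaxY 0.6800 | tΔX 1.1547 tΔY 2.0000
    t=0.6800 [y] (1,4) — stop
  → r_2 = 0.6800
beam 3: φ=45°, α=240°
  cosα=-0.5000 sinα=-0.8660 | (1,3) | tMaxX 1.6600 tMaxY 0.7621 | tΔX 2.0000 tΔY 1.1547
    t=0.7621 [y] (1,2) — stop
  → r_3 = 0.7621
beam 4: φ=90°, α=285°
  cosα=0.2588 sinα=-0.9659 | (1,3) | tMaxX 0.6568 tMaxY 0.6833 | tΔX 3.8637 tΔY 1.0353
    t=0.6568 [x] (2,3)
    t=0.6833 [y] (2,2)
    t=1.7186 [y] (2,1)
    t=2.7538 [y] (2,0) — stop
  → r_4 = 2.7538

ranges = [0.3520, 0.6800, 0.7621, 2.7538]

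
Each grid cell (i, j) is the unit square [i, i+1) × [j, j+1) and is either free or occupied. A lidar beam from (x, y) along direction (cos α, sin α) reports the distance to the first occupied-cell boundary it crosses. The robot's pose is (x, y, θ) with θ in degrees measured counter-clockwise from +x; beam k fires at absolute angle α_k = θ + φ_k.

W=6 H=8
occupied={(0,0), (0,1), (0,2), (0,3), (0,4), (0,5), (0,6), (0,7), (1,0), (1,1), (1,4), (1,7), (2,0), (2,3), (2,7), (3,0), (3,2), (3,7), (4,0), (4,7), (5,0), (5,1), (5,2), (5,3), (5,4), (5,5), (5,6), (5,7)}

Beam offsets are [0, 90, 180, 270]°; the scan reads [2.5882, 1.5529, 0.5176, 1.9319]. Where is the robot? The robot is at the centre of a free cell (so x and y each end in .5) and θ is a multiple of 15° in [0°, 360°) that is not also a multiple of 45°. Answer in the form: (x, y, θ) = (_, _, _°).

Enumerate (i+0.5, j+0.5, θ) over the 20 free cells and 16 admissible headings. For each, cast all 4 beams and compare to the given ranges.
  (2.5, 4.5, 285°): beam 1 = 0.5176 ≠ 2.5882 ✗
  (3.5, 6.5, 60°): beam 1 = 0.5774 ≠ 2.5882 ✗
  (2.5, 5.5, 165°): beam 1 = 1.5529 ≠ 2.5882 ✗
  …
  (3.5, 6.5, 255°): r_1=2.5882, r_2=1.5529, r_3=0.5176, r_4=1.9319 — all match ✓
Only this pose fits every beam.

(x, y, θ) = (3.5, 6.5, 255°)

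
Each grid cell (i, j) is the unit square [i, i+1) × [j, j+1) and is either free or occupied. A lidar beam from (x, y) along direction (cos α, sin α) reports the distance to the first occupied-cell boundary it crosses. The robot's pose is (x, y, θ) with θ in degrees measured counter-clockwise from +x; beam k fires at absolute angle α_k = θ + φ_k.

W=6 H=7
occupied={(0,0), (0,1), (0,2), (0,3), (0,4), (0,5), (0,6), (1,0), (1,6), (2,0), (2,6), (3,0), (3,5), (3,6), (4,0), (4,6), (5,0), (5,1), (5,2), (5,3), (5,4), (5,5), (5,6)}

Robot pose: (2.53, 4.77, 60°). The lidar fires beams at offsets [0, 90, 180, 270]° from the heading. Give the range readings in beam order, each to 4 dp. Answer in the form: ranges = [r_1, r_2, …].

beam 1: φ=0°, α=60°
  cosα=0.5000 sinα=0.8660 | (2,4) | tMaxX 0.9400 tMaxY 0.2656 | tΔX 2.0000 tΔY 1.1547
    t=0.2656 [y] (2,5)
    t=0.9400 [x] (3,5) — stop
  → r_1 = 0.9400
beam 2: φ=90°, α=150°
  cosα=-0.8660 sinα=0.5000 | (2,4) | tMaxX 0.6120 tMaxY 0.4600 | tΔX 1.1547 tΔY 2.0000
    t=0.4600 [y] (2,5)
    t=0.6120 [x] (1,5)
    t=1.7667 [x] (0,5) — stop
  → r_2 = 1.7667
beam 3: φ=180°, α=240°
  cosα=-0.5000 sinα=-0.8660 | (2,4) | tMaxX 1.0600 tMaxY 0.8891 | tΔX 2.0000 tΔY 1.1547
    t=0.8891 [y] (2,3)
    t=1.0600 [x] (1,3)
    t=2.0438 [y] (1,2)
    t=3.0600 [x] (0,2) — stop
  → r_3 = 3.0600
beam 4: φ=270°, α=330°
  cosα=0.8660 sinα=-0.5000 | (2,4) | tMaxX 0.5427 tMaxY 1.5400 | tΔX 1.1547 tΔY 2.0000
    t=0.5427 [x] (3,4)
    t=1.5400 [y] (3,3)
    t=1.6974 [x] (4,3)
    t=2.8521 [x] (5,3) — stop
  → r_4 = 2.8521

ranges = [0.9400, 1.7667, 3.0600, 2.8521]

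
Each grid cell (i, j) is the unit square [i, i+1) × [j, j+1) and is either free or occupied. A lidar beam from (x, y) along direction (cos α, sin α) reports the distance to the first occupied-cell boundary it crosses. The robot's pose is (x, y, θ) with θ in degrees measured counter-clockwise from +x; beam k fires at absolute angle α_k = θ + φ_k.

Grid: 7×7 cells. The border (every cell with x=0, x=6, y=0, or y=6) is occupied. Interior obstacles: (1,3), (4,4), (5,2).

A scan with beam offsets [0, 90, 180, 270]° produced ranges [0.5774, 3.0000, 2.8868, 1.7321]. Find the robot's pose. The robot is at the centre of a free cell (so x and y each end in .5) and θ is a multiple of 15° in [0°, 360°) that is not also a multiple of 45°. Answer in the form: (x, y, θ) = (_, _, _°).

(x, y, θ) = (4.5, 2.5, 330°)

The pose lattice has 22·16 = 352 candidates. Test each by forward raycasting.
  (1.5, 5.5, 150°): beam 2 = 1.0000 ≠ 3.0000 ✗
  (4.5, 3.5, 195°): beam 1 = 3.6235 ≠ 0.5774 ✗
  (3.5, 1.5, 15°): beam 1 = 1.9319 ≠ 0.5774 ✗
  (3.5, 1.5, 165°): beam 1 = 2.5882 ≠ 0.5774 ✗
  …
  (4.5, 2.5, 330°): r_1=0.5774, r_2=3.0000, r_3=2.8868, r_4=1.7321 — all match ✓
No second candidate reproduces the full scan.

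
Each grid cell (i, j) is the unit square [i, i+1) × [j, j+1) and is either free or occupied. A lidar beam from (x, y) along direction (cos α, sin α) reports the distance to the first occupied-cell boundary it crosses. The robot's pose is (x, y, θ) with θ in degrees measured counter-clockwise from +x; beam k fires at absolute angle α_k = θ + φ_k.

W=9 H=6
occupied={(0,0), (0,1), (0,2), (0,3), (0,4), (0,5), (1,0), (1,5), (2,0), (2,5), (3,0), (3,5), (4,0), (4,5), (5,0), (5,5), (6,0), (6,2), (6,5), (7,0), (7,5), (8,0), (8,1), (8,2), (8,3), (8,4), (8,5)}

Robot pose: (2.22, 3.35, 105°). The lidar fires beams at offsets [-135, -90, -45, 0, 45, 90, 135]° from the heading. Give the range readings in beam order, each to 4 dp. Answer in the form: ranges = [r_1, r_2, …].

beam 1: φ=-135°, α=330°
  direction (0.8660, -0.5000); cell (2,3); t to first gridline: x 0.9007, y 0.7000 (then +1.1547 / +2.0000)
    (2,2) via y @ 0.7000
    (3,2) via x @ 0.9007
    (4,2) via x @ 2.0554
    (4,1) via y @ 2.7000
    (5,1) via x @ 3.2101
    (6,1) via x @ 4.3648
    (6,0) via y @ 4.7000  # hit
  → r_1 = 4.7000
beam 2: φ=-90°, α=15°
  direction (0.9659, 0.2588); cell (2,3); t to first gridline: x 0.8075, y 2.5114 (then +1.0353 / +3.8637)
    (3,3) via x @ 0.8075
    (4,3) via x @ 1.8428
    (4,4) via y @ 2.5114
    (5,4) via x @ 2.8781
    (6,4) via x @ 3.9133
    (7,4) via x @ 4.9486
    (8,4) via x @ 5.9839  # hit
  → r_2 = 5.9839
beam 3: φ=-45°, α=60°
  direction (0.5000, 0.8660); cell (2,3); t to first gridline: x 1.5600, y 0.7506 (then +2.0000 / +1.1547)
    (2,4) via y @ 0.7506
    (3,4) via x @ 1.5600
    (3,5) via y @ 1.9053  # hit
  → r_3 = 1.9053
beam 4: φ=0°, α=105°
  direction (-0.2588, 0.9659); cell (2,3); t to first gridline: x 0.8500, y 0.6729 (then +3.8637 / +1.0353)
    (2,4) via y @ 0.6729
    (1,4) via x @ 0.8500
    (1,5) via y @ 1.7082  # hit
  → r_4 = 1.7082
beam 5: φ=45°, α=150°
  direction (-0.8660, 0.5000); cell (2,3); t to first gridline: x 0.2540, y 1.3000 (then +1.1547 / +2.0000)
    (1,3) via x @ 0.2540
    (1,4) via y @ 1.3000
    (0,4) via x @ 1.4087  # hit
  → r_5 = 1.4087
beam 6: φ=90°, α=195°
  direction (-0.9659, -0.2588); cell (2,3); t to first gridline: x 0.2278, y 1.3523 (then +1.0353 / +3.8637)
    (1,3) via x @ 0.2278
    (0,3) via x @ 1.2630  # hit
  → r_6 = 1.2630
beam 7: φ=135°, α=240°
  direction (-0.5000, -0.8660); cell (2,3); t to first gridline: x 0.4400, y 0.4041 (then +2.0000 / +1.1547)
    (2,2) via y @ 0.4041
    (1,2) via x @ 0.4400
    (1,1) via y @ 1.5588
    (0,1) via x @ 2.4400  # hit
  → r_7 = 2.4400

ranges = [4.7000, 5.9839, 1.9053, 1.7082, 1.4087, 1.2630, 2.4400]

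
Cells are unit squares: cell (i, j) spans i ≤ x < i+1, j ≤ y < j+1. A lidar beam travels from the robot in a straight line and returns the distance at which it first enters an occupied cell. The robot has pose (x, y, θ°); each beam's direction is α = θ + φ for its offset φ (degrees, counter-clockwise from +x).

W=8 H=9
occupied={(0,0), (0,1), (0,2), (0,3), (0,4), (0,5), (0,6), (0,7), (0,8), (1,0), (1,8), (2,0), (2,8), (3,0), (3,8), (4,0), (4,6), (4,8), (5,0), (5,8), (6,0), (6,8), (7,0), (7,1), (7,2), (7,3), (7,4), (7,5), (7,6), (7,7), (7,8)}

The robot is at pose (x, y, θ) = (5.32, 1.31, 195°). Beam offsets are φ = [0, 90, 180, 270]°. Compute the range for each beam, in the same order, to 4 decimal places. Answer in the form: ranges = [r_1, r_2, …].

beam 1: φ=0°, α=195°
  cosα=-0.9659 sinα=-0.2588 | (5,1) | tMaxX 0.3313 tMaxY 1.1977 | tΔX 1.0353 tΔY 3.8637
    t=0.3313 [x] (4,1)
    t=1.1977 [y] (4,0) — stop
  → r_1 = 1.1977
beam 2: φ=90°, α=285°
  cosα=0.2588 sinα=-0.9659 | (5,1) | tMaxX 2.6273 tMaxY 0.3209 | tΔX 3.8637 tΔY 1.0353
    t=0.3209 [y] (5,0) — stop
  → r_2 = 0.3209
beam 3: φ=180°, α=15°
  cosα=0.9659 sinα=0.2588 | (5,1) | tMaxX 0.7040 tMaxY 2.6660 | tΔX 1.0353 tΔY 3.8637
    t=0.7040 [x] (6,1)
    t=1.7393 [x] (7,1) — stop
  → r_3 = 1.7393
beam 4: φ=270°, α=105°
  cosα=-0.2588 sinα=0.9659 | (5,1) | tMaxX 1.2364 tMaxY 0.7143 | tΔX 3.8637 tΔY 1.0353
    t=0.7143 [y] (5,2)
    t=1.2364 [x] (4,2)
    t=1.7496 [y] (4,3)
    t=2.7849 [y] (4,4)
    t=3.8202 [y] (4,5)
    t=4.8554 [y] (4,6) — stop
  → r_4 = 4.8554

ranges = [1.1977, 0.3209, 1.7393, 4.8554]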